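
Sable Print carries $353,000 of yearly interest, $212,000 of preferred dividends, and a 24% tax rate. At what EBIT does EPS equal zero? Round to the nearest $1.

$631,947

Preferred dividends are paid after tax, so their pre-tax equivalent is $212,000 ÷ (1 − 0.24) = $278,947.37.
EPS = 0 when EBIT covers interest plus the pre-tax preferred burden: $353,000 + $278,947.37 = $631,947.37.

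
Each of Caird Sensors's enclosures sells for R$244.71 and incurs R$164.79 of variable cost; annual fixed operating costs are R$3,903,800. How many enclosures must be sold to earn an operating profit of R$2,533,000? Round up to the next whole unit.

80,541 enclosures

Contribution margin per unit = R$244.71 − R$164.79 = R$79.92.
Required volume = (fixed costs + target profit) ÷ CM = (R$3,903,800 + R$2,533,000) ÷ R$79.92 = 80,540.54, so 80,541 enclosures.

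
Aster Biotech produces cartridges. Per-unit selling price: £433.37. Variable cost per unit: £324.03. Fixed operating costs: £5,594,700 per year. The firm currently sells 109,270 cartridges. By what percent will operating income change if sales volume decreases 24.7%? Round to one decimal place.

Total contribution margin = 109,270 × £109.34 = £11,947,581.80.
Subtracting fixed costs: EBIT = £11,947,581.80 − £5,594,700 = £6,352,881.80.
Degree of operating leverage = £11,947,581.80 / £6,352,881.80 = 1.8807.
%ΔEBIT = DOL × %ΔSales = 1.8807 × -24.7% = -46.5%.

-46.5%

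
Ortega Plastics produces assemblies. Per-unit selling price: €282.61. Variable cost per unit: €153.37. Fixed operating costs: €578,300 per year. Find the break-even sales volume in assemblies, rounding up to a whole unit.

4,475 assemblies

Each unit contributes €282.61 − €153.37 = €129.24.
Break-even Q = €578,300 / €129.24 = 4,474.62 → 4,475 assemblies.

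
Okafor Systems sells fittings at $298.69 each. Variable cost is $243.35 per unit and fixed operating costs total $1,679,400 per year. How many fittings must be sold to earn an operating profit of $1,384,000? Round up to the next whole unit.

Unit CM = price − variable cost = $298.69 − $243.35 = $55.34.
Required volume = (fixed costs + target profit) ÷ CM = ($1,679,400 + $1,384,000) ÷ $55.34 = 55,355.98, so 55,356 fittings.

55,356 fittings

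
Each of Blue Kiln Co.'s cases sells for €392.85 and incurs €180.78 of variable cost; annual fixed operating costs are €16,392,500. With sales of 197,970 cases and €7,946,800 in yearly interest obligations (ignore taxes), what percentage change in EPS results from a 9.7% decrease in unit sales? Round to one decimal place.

-23.1%

At 197,970 units, contribution = 197,970 × €212.07 = €41,983,497.90.
Operating income = contribution − fixed costs = €41,983,497.90 − €16,392,500 = €25,590,997.90.
After interest of €7,946,800.00, pre-tax earnings = €17,644,197.90.
DCL = total CM / (EBIT − I) = €41,983,497.90 / €17,644,197.90 = 2.3795.
%ΔEPS = DCL × %ΔSales = 2.3795 × -9.7% = -23.1%.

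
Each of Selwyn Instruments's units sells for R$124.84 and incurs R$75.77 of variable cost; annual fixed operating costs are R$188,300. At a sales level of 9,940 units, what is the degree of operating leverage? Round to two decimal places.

1.63

Total contribution margin = 9,940 × R$49.07 = R$487,755.80.
Operating income = contribution − fixed costs = R$487,755.80 − R$188,300 = R$299,455.80.
Degree of operating leverage = R$487,755.80 / R$299,455.80 = 1.6288.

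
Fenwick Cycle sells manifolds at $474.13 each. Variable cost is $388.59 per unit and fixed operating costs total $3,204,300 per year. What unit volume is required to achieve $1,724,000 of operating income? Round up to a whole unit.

Contribution margin per unit = $474.13 − $388.59 = $85.54.
Units = (FC + target) / CM = ($3,204,300 + $1,724,000) / $85.54 = 57,613.98, so 57,614 manifolds.

57,614 manifolds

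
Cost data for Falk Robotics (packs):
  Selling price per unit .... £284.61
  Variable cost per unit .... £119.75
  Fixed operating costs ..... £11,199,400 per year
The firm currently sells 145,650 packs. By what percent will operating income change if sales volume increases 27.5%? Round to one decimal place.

Contribution at this volume is 145,650 × £164.86 = £24,011,859.00.
Operating income = contribution − fixed costs = £24,011,859.00 − £11,199,400 = £12,812,459.00.
So DOL = total CM / EBIT = £24,011,859.00 / £12,812,459.00 = 1.8741.
So EBIT moves 1.8741 × (+27.5%) = +51.5%.

+51.5%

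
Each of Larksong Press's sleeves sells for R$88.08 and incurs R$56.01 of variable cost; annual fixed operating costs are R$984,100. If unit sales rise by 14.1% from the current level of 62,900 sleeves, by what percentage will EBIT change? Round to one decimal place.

+27.5%

Contribution at this volume is 62,900 × R$32.07 = R$2,017,203.00.
EBIT = R$2,017,203.00 − R$984,100 = R$1,033,103.00.
Degree of operating leverage = R$2,017,203.00 / R$1,033,103.00 = 1.9526.
Operating income changes by 1.9526 × +14.1% = +27.5%.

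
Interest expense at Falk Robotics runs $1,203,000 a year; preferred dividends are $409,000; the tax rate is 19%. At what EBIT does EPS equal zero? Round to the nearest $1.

$1,707,938

Preferred dividends are paid after tax, so their pre-tax equivalent is $409,000 ÷ (1 − 0.19) = $504,938.27.
Financial break-even EBIT = interest + D_p ÷ (1 − t) = $1,203,000 + $504,938.27 = $1,707,938.27.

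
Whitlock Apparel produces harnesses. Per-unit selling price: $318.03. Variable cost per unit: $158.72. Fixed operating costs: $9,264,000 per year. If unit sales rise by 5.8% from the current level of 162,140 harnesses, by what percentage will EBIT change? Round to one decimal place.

Contribution at this volume is 162,140 × $159.31 = $25,830,523.40.
Operating income = contribution − fixed costs = $25,830,523.40 − $9,264,000 = $16,566,523.40.
Degree of operating leverage = $25,830,523.40 / $16,566,523.40 = 1.5592.
Operating income changes by 1.5592 × +5.8% = +9.0%.

+9.0%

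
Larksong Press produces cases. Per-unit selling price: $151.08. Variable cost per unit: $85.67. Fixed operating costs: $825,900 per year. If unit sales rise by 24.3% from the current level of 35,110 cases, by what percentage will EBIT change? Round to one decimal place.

At 35,110 units, contribution = 35,110 × $65.41 = $2,296,545.10.
Subtracting fixed costs: EBIT = $2,296,545.10 − $825,900 = $1,470,645.10.
So DOL = total CM / EBIT = $2,296,545.10 / $1,470,645.10 = 1.5616.
So EBIT moves 1.5616 × (+24.3%) = +37.9%.

+37.9%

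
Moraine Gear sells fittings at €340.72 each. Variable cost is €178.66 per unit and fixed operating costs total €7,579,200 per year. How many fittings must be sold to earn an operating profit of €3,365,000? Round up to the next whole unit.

67,532 fittings

Contribution margin per unit = €340.72 − €178.66 = €162.06.
Units = (FC + target) / CM = (€7,579,200 + €3,365,000) / €162.06 = 67,531.78, so 67,532 fittings.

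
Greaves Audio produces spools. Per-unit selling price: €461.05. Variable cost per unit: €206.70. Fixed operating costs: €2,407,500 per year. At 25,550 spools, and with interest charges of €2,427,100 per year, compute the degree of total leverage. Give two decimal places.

3.91

At 25,550 units, contribution = 25,550 × €254.35 = €6,498,642.50.
Operating income = contribution − fixed costs = €6,498,642.50 − €2,407,500 = €4,091,142.50. Interest = €2,427,100.00, so EBIT − I = €1,664,042.50.
Degree of total leverage = total CM / (EBIT − interest) = €6,498,642.50 / €1,664,042.50 = 3.9053.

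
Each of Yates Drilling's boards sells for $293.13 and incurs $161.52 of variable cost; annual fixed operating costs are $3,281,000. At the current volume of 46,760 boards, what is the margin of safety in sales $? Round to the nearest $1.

Each unit contributes $293.13 − $161.52 = $131.61. Break-even units = $3,281,000 ÷ $131.61 = 24,929.72; break-even revenue = 24,929.72 × $293.13 = $7,307,647.82.
Actual sales revenue = 46,760 × $293.13 = $13,706,758.80.
Margin of safety = $13,706,758.80 − $7,307,647.82 = $6,399,111.

$6,399,111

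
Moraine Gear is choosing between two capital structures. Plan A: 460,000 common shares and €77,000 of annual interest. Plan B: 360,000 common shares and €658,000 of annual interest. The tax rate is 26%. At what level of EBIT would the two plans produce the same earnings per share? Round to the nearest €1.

Set EPS_A = EPS_B: (EBIT − €77,000)(1 − 0.26) ÷ 460,000 = (EBIT − €658,000)(1 − 0.26) ÷ 360,000.
Cancelling (1 − t) and cross-multiplying: 360,000·(EBIT − 77,000) = 460,000·(EBIT − 658,000).
Solving, EBIT = (658,000·460,000 − 77,000·360,000) / (460,000 − 360,000) = 274,960,000,000 / 100,000 = 2,749,600.00.

€2,749,600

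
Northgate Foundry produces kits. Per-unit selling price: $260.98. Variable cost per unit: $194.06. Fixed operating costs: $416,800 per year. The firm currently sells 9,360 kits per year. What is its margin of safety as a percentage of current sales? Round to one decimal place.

33.5%

Contribution margin per unit = $260.98 − $194.06 = $66.92. Break-even units = $416,800 ÷ $66.92 = 6,228.33; break-even revenue = 6,228.33 × $260.98 = $1,625,470.17.
Actual sales revenue = 9,360 × $260.98 = $2,442,772.80.
Margin of safety = ($2,442,772.80 − $1,625,470.17) ÷ $2,442,772.80 = 33.5%.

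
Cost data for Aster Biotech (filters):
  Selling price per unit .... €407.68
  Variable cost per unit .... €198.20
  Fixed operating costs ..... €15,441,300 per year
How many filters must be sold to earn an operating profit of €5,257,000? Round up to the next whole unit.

98,809 filters

Each unit contributes €407.68 − €198.20 = €209.48.
Units = (FC + target) / CM = (€15,441,300 + €5,257,000) / €209.48 = 98,808.00, so 98,809 filters.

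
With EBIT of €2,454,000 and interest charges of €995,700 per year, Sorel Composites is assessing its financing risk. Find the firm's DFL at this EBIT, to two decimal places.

1.68

Annual interest charges come to €995,700.00.
DFL = EBIT ÷ (EBIT − I) = €2,454,000 ÷ (€2,454,000 − €995,700.00) = €2,454,000 ÷ €1,458,300.00 = 1.6828.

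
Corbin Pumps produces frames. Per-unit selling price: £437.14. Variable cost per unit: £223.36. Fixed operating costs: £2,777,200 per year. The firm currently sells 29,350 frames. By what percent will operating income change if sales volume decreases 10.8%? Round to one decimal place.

-19.4%

At 29,350 units, contribution = 29,350 × £213.78 = £6,274,443.00.
EBIT = £6,274,443.00 − £2,777,200 = £3,497,243.00.
So DOL = total CM / EBIT = £6,274,443.00 / £3,497,243.00 = 1.7941.
Operating income changes by 1.7941 × -10.8% = -19.4%.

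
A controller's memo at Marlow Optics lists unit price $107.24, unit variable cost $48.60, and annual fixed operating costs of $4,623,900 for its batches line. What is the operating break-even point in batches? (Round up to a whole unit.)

78,853 batches

Contribution margin per unit = $107.24 − $48.60 = $58.64.
Break-even volume = fixed costs ÷ CM per unit = $4,623,900 ÷ $58.64 = 78,852.32, so 78,853 batches.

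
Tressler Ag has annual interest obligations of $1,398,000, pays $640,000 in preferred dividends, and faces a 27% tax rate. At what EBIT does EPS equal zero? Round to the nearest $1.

Preferred dividends are paid after tax, so their pre-tax equivalent is $640,000 ÷ (1 − 0.27) = $876,712.33.
Financial break-even EBIT = interest + D_p ÷ (1 − t) = $1,398,000 + $876,712.33 = $2,274,712.33.

$2,274,712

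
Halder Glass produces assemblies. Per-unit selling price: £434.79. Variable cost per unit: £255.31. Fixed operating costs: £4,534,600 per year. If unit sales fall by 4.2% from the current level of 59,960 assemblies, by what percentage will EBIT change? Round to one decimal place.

At 59,960 units, contribution = 59,960 × £179.48 = £10,761,620.80.
EBIT = £10,761,620.80 − £4,534,600 = £6,227,020.80.
So DOL = total CM / EBIT = £10,761,620.80 / £6,227,020.80 = 1.7282.
%ΔEBIT = DOL × %ΔSales = 1.7282 × -4.2% = -7.3%.

-7.3%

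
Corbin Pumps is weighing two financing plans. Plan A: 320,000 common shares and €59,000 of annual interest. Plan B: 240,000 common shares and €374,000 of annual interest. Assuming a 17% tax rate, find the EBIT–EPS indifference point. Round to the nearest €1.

At indifference, (EBIT − 59,000)(1 − t)/320,000 = (EBIT − 374,000)(1 − t)/240,000.
The (1 − t) factor cancels: (EBIT − 59,000) × 240,000 = (EBIT − 374,000) × 320,000.
EBIT × (320,000 − 240,000) = 374,000 × 320,000 − 59,000 × 240,000 = 105,520,000,000, so EBIT = 105,520,000,000 ÷ 80,000 = 1,319,000.00.

€1,319,000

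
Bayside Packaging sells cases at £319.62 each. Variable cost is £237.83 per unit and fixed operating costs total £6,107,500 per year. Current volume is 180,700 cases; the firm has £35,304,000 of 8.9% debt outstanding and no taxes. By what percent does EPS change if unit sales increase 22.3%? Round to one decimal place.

+59.6%

Contribution at this volume is 180,700 × £81.79 = £14,779,453.00.
Subtracting fixed costs: EBIT = £14,779,453.00 − £6,107,500 = £8,671,953.00.
After interest of £3,142,056.00, pre-tax earnings = £5,529,897.00.
Degree of combined leverage = contribution ÷ (EBIT − I) = £14,779,453.00 ÷ £5,529,897.00 = 2.6726.
EPS therefore changes by 2.6726 × (+22.3%) = +59.6%.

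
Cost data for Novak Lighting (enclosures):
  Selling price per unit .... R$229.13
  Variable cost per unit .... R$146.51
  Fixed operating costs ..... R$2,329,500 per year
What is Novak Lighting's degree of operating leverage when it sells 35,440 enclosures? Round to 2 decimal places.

4.89

Total contribution margin = 35,440 × R$82.62 = R$2,928,052.80.
Operating income = contribution − fixed costs = R$2,928,052.80 − R$2,329,500 = R$598,552.80.
So DOL = total CM / EBIT = R$2,928,052.80 / R$598,552.80 = 4.8919.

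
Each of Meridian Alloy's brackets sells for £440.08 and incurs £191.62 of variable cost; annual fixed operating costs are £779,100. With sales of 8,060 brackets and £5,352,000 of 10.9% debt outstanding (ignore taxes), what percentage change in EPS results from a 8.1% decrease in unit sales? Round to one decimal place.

-25.3%

Total contribution margin = 8,060 × £248.46 = £2,002,587.60.
Operating income = contribution − fixed costs = £2,002,587.60 − £779,100 = £1,223,487.60.
After interest of £583,368.00, pre-tax earnings = £640,119.60.
DCL = total CM / (EBIT − I) = £2,002,587.60 / £640,119.60 = 3.1285.
%ΔEPS = DCL × %ΔSales = 3.1285 × -8.1% = -25.3%.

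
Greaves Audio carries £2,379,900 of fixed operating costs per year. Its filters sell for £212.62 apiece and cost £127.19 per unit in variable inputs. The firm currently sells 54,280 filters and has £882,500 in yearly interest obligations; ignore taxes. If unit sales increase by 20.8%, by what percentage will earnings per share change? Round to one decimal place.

At 54,280 units, contribution = 54,280 × £85.43 = £4,637,140.40.
Operating income = contribution − fixed costs = £4,637,140.40 − £2,379,900 = £2,257,240.40.
After interest of £882,500.00, pre-tax earnings = £1,374,740.40.
Degree of combined leverage = contribution ÷ (EBIT − I) = £4,637,140.40 ÷ £1,374,740.40 = 3.3731.
EPS therefore changes by 3.3731 × (+20.8%) = +70.2%.

+70.2%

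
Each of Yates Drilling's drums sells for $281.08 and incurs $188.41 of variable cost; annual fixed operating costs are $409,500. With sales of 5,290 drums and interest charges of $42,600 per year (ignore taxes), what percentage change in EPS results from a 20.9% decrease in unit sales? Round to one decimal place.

-268.7%

Contribution at this volume is 5,290 × $92.67 = $490,224.30.
Subtracting fixed costs: EBIT = $490,224.30 − $409,500 = $80,724.30.
After interest of $42,600.00, pre-tax earnings = $38,124.30.
Degree of combined leverage = contribution ÷ (EBIT − I) = $490,224.30 ÷ $38,124.30 = 12.8586.
%ΔEPS = DCL × %ΔSales = 12.8586 × -20.9% = -268.7%.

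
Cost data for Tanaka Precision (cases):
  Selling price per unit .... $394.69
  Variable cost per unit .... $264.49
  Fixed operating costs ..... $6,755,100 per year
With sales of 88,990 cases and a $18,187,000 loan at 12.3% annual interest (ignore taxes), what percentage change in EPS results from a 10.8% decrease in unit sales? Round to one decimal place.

Total contribution margin = 88,990 × $130.20 = $11,586,498.00.
Operating income = contribution − fixed costs = $11,586,498.00 − $6,755,100 = $4,831,398.00.
Interest = $2,237,001.00, so EBIT − I = $2,594,397.00.
DCL = total CM / (EBIT − I) = $11,586,498.00 / $2,594,397.00 = 4.4660.
%ΔEPS = DCL × %ΔSales = 4.4660 × -10.8% = -48.2%.

-48.2%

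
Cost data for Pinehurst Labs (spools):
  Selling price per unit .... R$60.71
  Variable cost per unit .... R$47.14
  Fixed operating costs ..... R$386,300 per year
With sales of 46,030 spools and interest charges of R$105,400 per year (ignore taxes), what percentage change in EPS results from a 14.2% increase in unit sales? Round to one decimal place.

+66.7%

Total contribution margin = 46,030 × R$13.57 = R$624,627.10.
Operating income = contribution − fixed costs = R$624,627.10 − R$386,300 = R$238,327.10.
Interest = R$105,400.00, so EBIT − I = R$132,927.10.
Degree of combined leverage = contribution ÷ (EBIT − I) = R$624,627.10 ÷ R$132,927.10 = 4.6990.
EPS therefore changes by 4.6990 × (+14.2%) = +66.7%.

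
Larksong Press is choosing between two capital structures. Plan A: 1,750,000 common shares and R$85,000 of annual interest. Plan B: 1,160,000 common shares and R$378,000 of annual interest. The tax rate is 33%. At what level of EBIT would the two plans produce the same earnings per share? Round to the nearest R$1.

At indifference, (EBIT − 85,000)(1 − t)/1,750,000 = (EBIT − 378,000)(1 − t)/1,160,000.
The (1 − t) factor cancels: (EBIT − 85,000) × 1,160,000 = (EBIT − 378,000) × 1,750,000.
Solving, EBIT = (378,000·1,750,000 − 85,000·1,160,000) / (1,750,000 − 1,160,000) = 562,900,000,000 / 590,000 = 954,067.80.

R$954,068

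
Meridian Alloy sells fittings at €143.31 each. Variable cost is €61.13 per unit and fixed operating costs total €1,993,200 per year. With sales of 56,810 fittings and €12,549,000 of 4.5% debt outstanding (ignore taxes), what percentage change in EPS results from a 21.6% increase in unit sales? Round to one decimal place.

Contribution at this volume is 56,810 × €82.18 = €4,668,645.80.
EBIT = €4,668,645.80 − €1,993,200 = €2,675,445.80.
After interest of €564,705.00, pre-tax earnings = €2,110,740.80.
Degree of combined leverage = contribution ÷ (EBIT − I) = €4,668,645.80 ÷ €2,110,740.80 = 2.2119.
%ΔEPS = DCL × %ΔSales = 2.2119 × +21.6% = +47.8%.

+47.8%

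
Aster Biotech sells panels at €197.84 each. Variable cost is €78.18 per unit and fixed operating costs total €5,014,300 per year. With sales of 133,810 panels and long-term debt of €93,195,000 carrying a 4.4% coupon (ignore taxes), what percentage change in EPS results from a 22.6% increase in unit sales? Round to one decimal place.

+52.5%

At 133,810 units, contribution = 133,810 × €119.66 = €16,011,704.60.
Subtracting fixed costs: EBIT = €16,011,704.60 − €5,014,300 = €10,997,404.60.
Interest = €4,100,580.00, so EBIT − I = €6,896,824.60.
DCL = total CM / (EBIT − I) = €16,011,704.60 / €6,896,824.60 = 2.3216.
EPS therefore changes by 2.3216 × (+22.6%) = +52.5%.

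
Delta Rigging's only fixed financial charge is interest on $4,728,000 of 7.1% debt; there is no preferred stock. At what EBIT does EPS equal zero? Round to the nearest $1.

Annual interest = 7.1% × $4,728,000 = $335,688.00.
With no preferred dividends, EPS = 0 when EBIT exactly covers interest, so the financial break-even EBIT is $335,688.00.

$335,688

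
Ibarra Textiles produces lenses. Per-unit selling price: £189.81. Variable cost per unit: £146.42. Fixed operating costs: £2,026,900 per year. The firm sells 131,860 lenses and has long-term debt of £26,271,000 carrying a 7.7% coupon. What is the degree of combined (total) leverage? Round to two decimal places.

3.42

Total contribution margin = 131,860 × £43.39 = £5,721,405.40.
EBIT = £5,721,405.40 − £2,026,900 = £3,694,505.40. Interest = £2,022,867.00.
DOL = £5,721,405.40 ÷ £3,694,505.40 = 1.5486; DFL = £3,694,505.40 ÷ £1,671,638.40 = 2.2101.
Combined leverage = 1.5486 × 2.2101 = 3.4226.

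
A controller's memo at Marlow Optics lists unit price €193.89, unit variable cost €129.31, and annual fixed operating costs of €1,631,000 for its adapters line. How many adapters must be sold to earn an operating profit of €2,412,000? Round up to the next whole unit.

62,605 adapters

Each unit contributes €193.89 − €129.31 = €64.58.
Required volume = (fixed costs + target profit) ÷ CM = (€1,631,000 + €2,412,000) ÷ €64.58 = 62,604.52, so 62,605 adapters.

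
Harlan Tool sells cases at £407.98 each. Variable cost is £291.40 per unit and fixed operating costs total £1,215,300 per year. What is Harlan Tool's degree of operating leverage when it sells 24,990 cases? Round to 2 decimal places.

At 24,990 units, contribution = 24,990 × £116.58 = £2,913,334.20.
EBIT = £2,913,334.20 − £1,215,300 = £1,698,034.20.
DOL = contribution ÷ EBIT = £2,913,334.20 ÷ £1,698,034.20 = 1.7157.

1.72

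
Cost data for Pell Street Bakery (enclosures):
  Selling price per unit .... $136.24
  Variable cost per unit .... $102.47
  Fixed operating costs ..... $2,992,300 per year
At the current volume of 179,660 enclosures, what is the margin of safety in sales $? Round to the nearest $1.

Contribution margin per unit = $136.24 − $102.47 = $33.77. Break-even units = $2,992,300 ÷ $33.77 = 88,608.23; break-even revenue = 88,608.23 × $136.24 = $12,071,985.55.
Current sales = 179,660 × $136.24 = $24,476,878.40.
Margin of safety = $24,476,878.40 − $12,071,985.55 = $12,404,893.

$12,404,893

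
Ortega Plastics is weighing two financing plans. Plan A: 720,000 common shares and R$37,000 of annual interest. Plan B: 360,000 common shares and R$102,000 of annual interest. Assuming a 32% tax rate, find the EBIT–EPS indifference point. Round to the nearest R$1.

R$167,000

Set EPS_A = EPS_B: (EBIT − R$37,000)(1 − 0.32) ÷ 720,000 = (EBIT − R$102,000)(1 − 0.32) ÷ 360,000.
Cancelling (1 − t) and cross-multiplying: 360,000·(EBIT − 37,000) = 720,000·(EBIT − 102,000).
EBIT × (720,000 − 360,000) = 102,000 × 720,000 − 37,000 × 360,000 = 60,120,000,000, so EBIT = 60,120,000,000 ÷ 360,000 = 167,000.00.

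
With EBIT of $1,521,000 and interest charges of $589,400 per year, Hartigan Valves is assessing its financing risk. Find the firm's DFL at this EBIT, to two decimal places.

Annual interest charges come to $589,400.00.
Degree of financial leverage = EBIT / (EBIT − interest) = $1,521,000 / $931,600.00 = 1.6327.

1.63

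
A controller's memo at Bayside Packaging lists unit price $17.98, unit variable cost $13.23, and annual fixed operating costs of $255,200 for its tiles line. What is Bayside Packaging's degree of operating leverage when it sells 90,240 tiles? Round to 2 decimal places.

2.47

Contribution at this volume is 90,240 × $4.75 = $428,640.00.
Operating income = contribution − fixed costs = $428,640.00 − $255,200 = $173,440.00.
DOL = contribution ÷ EBIT = $428,640.00 ÷ $173,440.00 = 2.4714.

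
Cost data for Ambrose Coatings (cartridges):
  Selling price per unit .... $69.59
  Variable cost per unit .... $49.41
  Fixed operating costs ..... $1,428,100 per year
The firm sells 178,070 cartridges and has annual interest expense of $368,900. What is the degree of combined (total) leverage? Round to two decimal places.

Contribution at this volume is 178,070 × $20.18 = $3,593,452.60.
Operating income = contribution − fixed costs = $3,593,452.60 − $1,428,100 = $2,165,352.60. Interest = $368,900.00, so EBIT − I = $1,796,452.60.
DCL = contribution ÷ (EBIT − I) = $3,593,452.60 ÷ $1,796,452.60 = 2.0003.

2.00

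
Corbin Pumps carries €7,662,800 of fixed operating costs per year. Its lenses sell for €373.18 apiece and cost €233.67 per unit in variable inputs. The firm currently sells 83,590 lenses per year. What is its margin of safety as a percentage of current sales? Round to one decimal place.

34.3%

Contribution margin per unit = €373.18 − €233.67 = €139.51. Break-even units = €7,662,800 ÷ €139.51 = 54,926.53; break-even revenue = 54,926.53 × €373.18 = €20,497,481.93.
Actual sales revenue = 83,590 × €373.18 = €31,194,116.20.
Margin of safety = (€31,194,116.20 − €20,497,481.93) ÷ €31,194,116.20 = 34.3%.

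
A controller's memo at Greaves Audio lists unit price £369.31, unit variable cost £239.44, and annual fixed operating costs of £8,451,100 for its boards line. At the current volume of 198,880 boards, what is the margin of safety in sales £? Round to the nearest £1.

£49,416,066

Each unit contributes £369.31 − £239.44 = £129.87. Break-even units = £8,451,100 ÷ £129.87 = 65,073.54; break-even revenue = 65,073.54 × £369.31 = £24,032,307.24.
Actual sales revenue = 198,880 × £369.31 = £73,448,372.80.
Margin of safety = £73,448,372.80 − £24,032,307.24 = £49,416,066.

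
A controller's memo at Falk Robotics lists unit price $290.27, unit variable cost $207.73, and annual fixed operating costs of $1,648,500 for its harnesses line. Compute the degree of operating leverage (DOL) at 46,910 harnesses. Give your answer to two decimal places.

Contribution at this volume is 46,910 × $82.54 = $3,871,951.40.
EBIT = $3,871,951.40 − $1,648,500 = $2,223,451.40.
Degree of operating leverage = $3,871,951.40 / $2,223,451.40 = 1.7414.

1.74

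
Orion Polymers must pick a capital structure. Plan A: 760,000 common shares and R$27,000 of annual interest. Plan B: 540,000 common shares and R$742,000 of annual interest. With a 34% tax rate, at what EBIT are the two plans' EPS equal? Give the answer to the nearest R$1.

Set EPS_A = EPS_B: (EBIT − R$27,000)(1 − 0.34) ÷ 760,000 = (EBIT − R$742,000)(1 − 0.34) ÷ 540,000.
The (1 − t) factor cancels: (EBIT − 27,000) × 540,000 = (EBIT − 742,000) × 760,000.
Solving, EBIT = (742,000·760,000 − 27,000·540,000) / (760,000 − 540,000) = 549,340,000,000 / 220,000 = 2,497,000.00.

R$2,497,000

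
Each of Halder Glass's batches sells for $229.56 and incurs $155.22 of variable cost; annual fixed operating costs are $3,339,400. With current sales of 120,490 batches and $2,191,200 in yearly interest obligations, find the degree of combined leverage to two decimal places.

Contribution at this volume is 120,490 × $74.34 = $8,957,226.60.
EBIT = $8,957,226.60 − $3,339,400 = $5,617,826.60. Interest = $2,191,200.00.
DOL = $8,957,226.60 ÷ $5,617,826.60 = 1.5944; DFL = $5,617,826.60 ÷ $3,426,626.60 = 1.6395.
DCL = DOL × DFL = 1.5944 × 1.6395 = 2.6140.

2.61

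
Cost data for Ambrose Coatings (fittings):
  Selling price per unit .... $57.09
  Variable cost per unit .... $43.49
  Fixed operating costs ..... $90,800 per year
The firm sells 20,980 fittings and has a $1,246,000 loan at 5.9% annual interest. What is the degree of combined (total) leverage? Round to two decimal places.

Total contribution margin = 20,980 × $13.60 = $285,328.00.
Operating income = contribution − fixed costs = $285,328.00 − $90,800 = $194,528.00. Interest = $73,514.00, so EBIT − I = $121,014.00.
Degree of total leverage = total CM / (EBIT − interest) = $285,328.00 / $121,014.00 = 2.3578.

2.36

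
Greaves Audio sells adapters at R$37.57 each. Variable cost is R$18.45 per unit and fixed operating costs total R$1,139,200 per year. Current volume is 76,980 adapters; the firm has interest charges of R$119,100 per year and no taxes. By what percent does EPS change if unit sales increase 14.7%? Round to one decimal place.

+101.3%

At 76,980 units, contribution = 76,980 × R$19.12 = R$1,471,857.60.
EBIT = R$1,471,857.60 − R$1,139,200 = R$332,657.60.
After interest of R$119,100.00, pre-tax earnings = R$213,557.60.
Degree of combined leverage = contribution ÷ (EBIT − I) = R$1,471,857.60 ÷ R$213,557.60 = 6.8921.
EPS therefore changes by 6.8921 × (+14.7%) = +101.3%.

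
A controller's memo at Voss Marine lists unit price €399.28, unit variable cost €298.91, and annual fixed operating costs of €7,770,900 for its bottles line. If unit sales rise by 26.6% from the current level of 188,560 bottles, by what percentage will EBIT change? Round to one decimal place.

+45.1%

At 188,560 units, contribution = 188,560 × €100.37 = €18,925,767.20.
Operating income = contribution − fixed costs = €18,925,767.20 − €7,770,900 = €11,154,867.20.
Degree of operating leverage = €18,925,767.20 / €11,154,867.20 = 1.6966.
Operating income changes by 1.6966 × +26.6% = +45.1%.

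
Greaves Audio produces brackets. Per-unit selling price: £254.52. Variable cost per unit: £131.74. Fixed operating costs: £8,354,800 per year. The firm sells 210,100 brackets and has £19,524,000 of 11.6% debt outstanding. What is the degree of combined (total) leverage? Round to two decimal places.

1.70

Total contribution margin = 210,100 × £122.78 = £25,796,078.00.
EBIT = £25,796,078.00 − £8,354,800 = £17,441,278.00. Interest = £2,264,784.00, so EBIT − I = £15,176,494.00.
Degree of total leverage = total CM / (EBIT − interest) = £25,796,078.00 / £15,176,494.00 = 1.6997.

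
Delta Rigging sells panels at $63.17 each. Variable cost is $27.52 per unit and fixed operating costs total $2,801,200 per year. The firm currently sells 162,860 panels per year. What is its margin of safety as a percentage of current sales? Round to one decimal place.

51.8%

Contribution margin per unit = $63.17 − $27.52 = $35.65. Break-even units = $2,801,200 ÷ $35.65 = 78,575.04; break-even revenue = 78,575.04 × $63.17 = $4,963,584.96.
Actual sales revenue = 162,860 × $63.17 = $10,287,866.20.
Margin of safety = ($10,287,866.20 − $4,963,584.96) ÷ $10,287,866.20 = 51.8%.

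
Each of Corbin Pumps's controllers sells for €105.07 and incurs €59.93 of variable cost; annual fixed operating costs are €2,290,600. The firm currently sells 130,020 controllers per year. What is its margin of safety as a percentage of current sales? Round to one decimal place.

61.0%

Contribution margin per unit = €105.07 − €59.93 = €45.14. Break-even units = €2,290,600 ÷ €45.14 = 50,744.35; break-even revenue = 50,744.35 × €105.07 = €5,331,708.95.
Current sales = 130,020 × €105.07 = €13,661,201.40.
Margin of safety = (€13,661,201.40 − €5,331,708.95) ÷ €13,661,201.40 = 61.0%.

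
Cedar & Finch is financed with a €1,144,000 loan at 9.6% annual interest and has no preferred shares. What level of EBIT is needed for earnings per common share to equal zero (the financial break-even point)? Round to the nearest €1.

€109,824

Annual interest = 9.6% × €1,144,000 = €109,824.00.
Without preferred stock the financial break-even is simply EBIT = interest = €109,824.00.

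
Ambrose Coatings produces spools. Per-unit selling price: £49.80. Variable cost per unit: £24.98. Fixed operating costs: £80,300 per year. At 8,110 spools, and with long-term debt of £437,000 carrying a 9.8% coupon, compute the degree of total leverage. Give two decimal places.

Total contribution margin = 8,110 × £24.82 = £201,290.20.
EBIT = £201,290.20 − £80,300 = £120,990.20. Interest = £42,826.00, so EBIT − I = £78,164.20.
Degree of total leverage = total CM / (EBIT − interest) = £201,290.20 / £78,164.20 = 2.5752.

2.58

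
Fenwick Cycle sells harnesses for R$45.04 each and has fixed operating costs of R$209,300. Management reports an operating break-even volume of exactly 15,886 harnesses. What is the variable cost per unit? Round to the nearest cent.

R$31.86

At break-even, FC = Q × (P − VC), so P − VC = R$209,300 ÷ 15,886 = R$13.1751.
Hence VC = price − CM = R$45.04 − R$13.1751 = R$31.86.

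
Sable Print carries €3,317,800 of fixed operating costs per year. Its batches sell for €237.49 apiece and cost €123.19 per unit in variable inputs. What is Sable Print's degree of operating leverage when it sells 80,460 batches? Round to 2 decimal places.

1.56

Contribution at this volume is 80,460 × €114.30 = €9,196,578.00.
EBIT = €9,196,578.00 − €3,317,800 = €5,878,778.00.
DOL = contribution ÷ EBIT = €9,196,578.00 ÷ €5,878,778.00 = 1.5644.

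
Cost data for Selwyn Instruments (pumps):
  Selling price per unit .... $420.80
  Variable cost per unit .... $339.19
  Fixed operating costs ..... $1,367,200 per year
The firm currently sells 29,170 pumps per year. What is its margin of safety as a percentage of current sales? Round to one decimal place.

Unit CM = price − variable cost = $420.80 − $339.19 = $81.61. Break-even units = $1,367,200 ÷ $81.61 = 16,752.85; break-even revenue = 16,752.85 × $420.80 = $7,049,598.82.
Current sales = 29,170 × $420.80 = $12,274,736.00.
Margin of safety = ($12,274,736.00 − $7,049,598.82) ÷ $12,274,736.00 = 42.6%.

42.6%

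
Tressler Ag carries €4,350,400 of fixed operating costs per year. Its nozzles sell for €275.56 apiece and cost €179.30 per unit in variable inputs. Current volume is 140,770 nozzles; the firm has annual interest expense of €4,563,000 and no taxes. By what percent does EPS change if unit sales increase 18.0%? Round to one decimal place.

+52.6%

Contribution at this volume is 140,770 × €96.26 = €13,550,520.20.
Subtracting fixed costs: EBIT = €13,550,520.20 − €4,350,400 = €9,200,120.20.
Interest = €4,563,000.00, so EBIT − I = €4,637,120.20.
Degree of combined leverage = contribution ÷ (EBIT − I) = €13,550,520.20 ÷ €4,637,120.20 = 2.9222.
EPS therefore changes by 2.9222 × (+18.0%) = +52.6%.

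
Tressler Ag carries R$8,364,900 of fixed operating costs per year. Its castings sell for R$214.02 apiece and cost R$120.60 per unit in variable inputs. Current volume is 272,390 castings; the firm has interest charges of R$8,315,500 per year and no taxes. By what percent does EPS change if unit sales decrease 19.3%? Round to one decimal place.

At 272,390 units, contribution = 272,390 × R$93.42 = R$25,446,673.80.
Operating income = contribution − fixed costs = R$25,446,673.80 − R$8,364,900 = R$17,081,773.80.
After interest of R$8,315,500.00, pre-tax earnings = R$8,766,273.80.
DCL = total CM / (EBIT − I) = R$25,446,673.80 / R$8,766,273.80 = 2.9028.
%ΔEPS = DCL × %ΔSales = 2.9028 × -19.3% = -56.0%.

-56.0%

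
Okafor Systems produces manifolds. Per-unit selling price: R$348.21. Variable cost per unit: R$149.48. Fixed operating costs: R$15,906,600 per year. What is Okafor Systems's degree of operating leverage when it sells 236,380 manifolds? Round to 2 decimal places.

1.51

At 236,380 units, contribution = 236,380 × R$198.73 = R$46,975,797.40.
Operating income = contribution − fixed costs = R$46,975,797.40 − R$15,906,600 = R$31,069,197.40.
DOL = contribution ÷ EBIT = R$46,975,797.40 ÷ R$31,069,197.40 = 1.5120.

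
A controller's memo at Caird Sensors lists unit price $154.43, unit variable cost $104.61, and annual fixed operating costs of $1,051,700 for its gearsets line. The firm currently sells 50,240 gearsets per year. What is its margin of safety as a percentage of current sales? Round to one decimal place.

Unit CM = price − variable cost = $154.43 − $104.61 = $49.82. Break-even units = $1,051,700 ÷ $49.82 = 21,110.00; break-even revenue = 21,110.00 × $154.43 = $3,260,016.68.
Actual sales revenue = 50,240 × $154.43 = $7,758,563.20.
Margin of safety = ($7,758,563.20 − $3,260,016.68) ÷ $7,758,563.20 = 58.0%.

58.0%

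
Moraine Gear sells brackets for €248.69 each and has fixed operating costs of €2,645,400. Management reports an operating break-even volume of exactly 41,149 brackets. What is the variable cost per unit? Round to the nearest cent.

At break-even, FC = Q × (P − VC), so P − VC = €2,645,400 ÷ 41,149 = €64.2883.
Variable cost per unit = €248.69 − €64.2883 = €184.40.

€184.40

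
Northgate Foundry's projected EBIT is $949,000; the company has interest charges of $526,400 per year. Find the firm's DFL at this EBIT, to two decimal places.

2.25

Interest = $526,400.00.
DFL = EBIT ÷ (EBIT − I) = $949,000 ÷ ($949,000 − $526,400.00) = $949,000 ÷ $422,600.00 = 2.2456.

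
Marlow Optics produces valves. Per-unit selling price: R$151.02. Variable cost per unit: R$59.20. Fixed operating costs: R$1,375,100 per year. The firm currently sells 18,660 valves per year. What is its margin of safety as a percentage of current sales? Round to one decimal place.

19.7%

Each unit contributes R$151.02 − R$59.20 = R$91.82. Break-even units = R$1,375,100 ÷ R$91.82 = 14,976.04; break-even revenue = 14,976.04 × R$151.02 = R$2,261,681.57.
Current sales = 18,660 × R$151.02 = R$2,818,033.20.
Margin of safety = (R$2,818,033.20 − R$2,261,681.57) ÷ R$2,818,033.20 = 19.7%.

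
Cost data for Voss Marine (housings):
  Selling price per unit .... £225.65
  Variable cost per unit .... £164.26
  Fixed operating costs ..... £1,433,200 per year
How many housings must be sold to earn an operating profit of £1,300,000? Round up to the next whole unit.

Unit CM = price − variable cost = £225.65 − £164.26 = £61.39.
Required volume = (fixed costs + target profit) ÷ CM = (£1,433,200 + £1,300,000) ÷ £61.39 = 44,521.91, so 44,522 housings.

44,522 housings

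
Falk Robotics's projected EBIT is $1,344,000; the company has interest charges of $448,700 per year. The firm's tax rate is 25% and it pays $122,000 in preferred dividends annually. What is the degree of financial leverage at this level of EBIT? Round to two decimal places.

1.83

Interest = $448,700.00.
Pre-tax preferred-dividend burden = $122,000 ÷ (1 − 0.25) = $162,666.67.
DFL = EBIT ÷ [EBIT − I − D_p/(1−t)] = $1,344,000 ÷ [$1,344,000 − $448,700.00 − $162,666.67] = $1,344,000 ÷ $732,633.33 = 1.8345.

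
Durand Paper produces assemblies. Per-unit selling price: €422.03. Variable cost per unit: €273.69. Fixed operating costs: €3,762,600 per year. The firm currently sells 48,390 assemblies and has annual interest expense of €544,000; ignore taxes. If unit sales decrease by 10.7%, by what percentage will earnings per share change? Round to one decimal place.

Total contribution margin = 48,390 × €148.34 = €7,178,172.60.
Operating income = contribution − fixed costs = €7,178,172.60 − €3,762,600 = €3,415,572.60.
After interest of €544,000.00, pre-tax earnings = €2,871,572.60.
Degree of combined leverage = contribution ÷ (EBIT − I) = €7,178,172.60 ÷ €2,871,572.60 = 2.4997.
EPS therefore changes by 2.4997 × (-10.7%) = -26.7%.

-26.7%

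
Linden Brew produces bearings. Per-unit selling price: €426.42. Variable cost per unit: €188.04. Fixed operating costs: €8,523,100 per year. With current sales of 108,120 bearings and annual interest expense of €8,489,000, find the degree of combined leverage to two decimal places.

At 108,120 units, contribution = 108,120 × €238.38 = €25,773,645.60.
Subtracting fixed costs: EBIT = €25,773,645.60 − €8,523,100 = €17,250,545.60. Interest = €8,489,000.00.
DOL = €25,773,645.60 ÷ €17,250,545.60 = 1.4941; DFL = €17,250,545.60 ÷ €8,761,545.60 = 1.9689.
DCL = DOL × DFL = 1.4941 × 1.9689 = 2.9417.

2.94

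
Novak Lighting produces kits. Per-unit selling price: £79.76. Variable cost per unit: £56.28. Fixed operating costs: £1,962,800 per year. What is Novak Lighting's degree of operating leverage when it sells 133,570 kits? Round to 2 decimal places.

2.67

Total contribution margin = 133,570 × £23.48 = £3,136,223.60.
EBIT = £3,136,223.60 − £1,962,800 = £1,173,423.60.
Degree of operating leverage = £3,136,223.60 / £1,173,423.60 = 2.6727.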